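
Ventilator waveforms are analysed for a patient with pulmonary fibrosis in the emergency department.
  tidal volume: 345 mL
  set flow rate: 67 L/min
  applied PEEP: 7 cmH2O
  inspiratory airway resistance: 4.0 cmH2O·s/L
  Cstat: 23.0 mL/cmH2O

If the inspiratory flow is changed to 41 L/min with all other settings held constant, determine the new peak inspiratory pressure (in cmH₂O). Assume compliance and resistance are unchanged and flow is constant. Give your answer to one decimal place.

Flow: 67 L/min ÷ 60 = 1.1167 L/s.
New flow: 41 L/min ÷ 60 = 0.6833 L/s.
PIP = Vt/C + R·V̇ + PEEP (constant-flow equation of motion).
Only the resistive term changes: ΔPIP = R × ΔV̇ = 4.0 × (0.6833 − 1.1167) = 4.0 × -0.4334 = -1.734 cmH2O.
Original PIP = 345/23.0 + 4.0×1.1167 + 7 = 26.467 cmH2O; new PIP = 26.467 + (-1.734) = 24.733 cmH2O.

24.7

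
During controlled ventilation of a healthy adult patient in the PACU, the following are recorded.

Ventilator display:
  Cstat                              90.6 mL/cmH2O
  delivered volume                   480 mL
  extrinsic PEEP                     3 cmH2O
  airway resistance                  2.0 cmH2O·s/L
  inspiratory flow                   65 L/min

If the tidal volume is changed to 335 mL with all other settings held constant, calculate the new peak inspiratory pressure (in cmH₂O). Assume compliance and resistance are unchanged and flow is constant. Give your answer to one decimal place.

Flow: 65 L/min ÷ 60 = 1.0833 L/s.
PIP = Vt/C + R·V̇ + PEEP (constant-flow equation of motion).
Only the elastic term changes: ΔPIP = ΔVt / C = (335 − 480) / 90.6 = -1.6 cmH2O.
Original PIP = 480/90.6 + 2.0×1.0833 + 3 = 10.465 cmH2O; new PIP = 10.465 + (-1.6) = 8.865 cmH2O.

8.9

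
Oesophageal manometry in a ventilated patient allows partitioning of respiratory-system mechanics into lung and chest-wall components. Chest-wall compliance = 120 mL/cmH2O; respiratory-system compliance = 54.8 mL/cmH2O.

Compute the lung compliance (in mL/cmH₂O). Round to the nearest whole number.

1/CL = 1/Crs − 1/Ccw.
1/CL = 1/54.8 − 1/120 = 0.009915.
CL = 100.86 mL/cmH2O.

101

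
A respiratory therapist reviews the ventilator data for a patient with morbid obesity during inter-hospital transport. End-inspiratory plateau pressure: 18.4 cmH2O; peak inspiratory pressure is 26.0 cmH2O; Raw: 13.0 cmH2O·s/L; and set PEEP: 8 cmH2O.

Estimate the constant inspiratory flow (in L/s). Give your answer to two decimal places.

flow = (PIP − Pplat) / Raw = 7.6 / 13.0 = 0.5846 L/s.

0.58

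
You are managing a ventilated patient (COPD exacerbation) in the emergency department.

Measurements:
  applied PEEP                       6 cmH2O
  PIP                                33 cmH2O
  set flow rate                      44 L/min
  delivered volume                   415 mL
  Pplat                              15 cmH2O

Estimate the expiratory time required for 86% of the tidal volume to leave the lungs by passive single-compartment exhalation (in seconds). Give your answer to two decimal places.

2.23

Flow: 44 L/min ÷ 60 = 0.7333 L/s.
R = (PIP − Pplat)/V̇ = (33 − 15) / 0.7333 = 18.0/0.7333 = 24.547 cmH2O·s/L.
C = Vt/(Pplat − PEEP) = 415.0 / (15 − 6) = 415.0/9.0 = 46.111 mL/cmH2O.
τ = R × C = 24.547 × 0.04611 L/cmH2O = 1.132 s.
t = −τ·ln(1 − 0.86) = −1.132·ln(0.14) = 2.226 s.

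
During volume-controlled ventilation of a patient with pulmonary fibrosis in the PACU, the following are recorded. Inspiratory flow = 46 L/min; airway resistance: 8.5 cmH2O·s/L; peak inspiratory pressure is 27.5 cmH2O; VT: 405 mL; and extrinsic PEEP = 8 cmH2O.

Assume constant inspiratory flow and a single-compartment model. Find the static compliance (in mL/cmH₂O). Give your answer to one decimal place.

Flow: 46 L/min ÷ 60 = 0.7667 L/s.
Equation of motion (constant flow): PIP = Vt/C + R·V̇ + PEEP.
Vt/C = PIP − R·V̇ − PEEP = 27.5 − 8.5×0.7667 − 8 = 27.5 − 6.517 − 8 = 12.983 cmH2O.
C = Vt / 12.983 = 405 / 12.983 = 31.195 mL/cmH2O.

31.2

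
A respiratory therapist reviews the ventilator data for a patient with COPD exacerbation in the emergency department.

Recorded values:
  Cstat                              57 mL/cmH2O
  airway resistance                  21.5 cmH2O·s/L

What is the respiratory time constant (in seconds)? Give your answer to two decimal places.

1.23

τ = R × C = 21.5 × 57 mL/cmH2O = 21.5 × 0.057 L/cmH2O = 1.226 s.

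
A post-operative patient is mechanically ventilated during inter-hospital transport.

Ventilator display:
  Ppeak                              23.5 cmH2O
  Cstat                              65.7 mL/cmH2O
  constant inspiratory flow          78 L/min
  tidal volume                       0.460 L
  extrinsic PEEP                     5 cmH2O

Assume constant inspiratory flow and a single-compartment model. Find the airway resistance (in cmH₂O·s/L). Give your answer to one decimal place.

8.8

Flow: 78 L/min ÷ 60 = 1.3 L/s.
Equation of motion (constant flow): PIP = Vt/C + R·V̇ + PEEP.
R·V̇ = PIP − Vt/C − PEEP = 23.5 − 460/65.7 − 5 = 23.5 − 7.002 − 5 = 11.498 cmH2O.
R = 11.498 / 1.3 = 8.845 cmH2O·s/L.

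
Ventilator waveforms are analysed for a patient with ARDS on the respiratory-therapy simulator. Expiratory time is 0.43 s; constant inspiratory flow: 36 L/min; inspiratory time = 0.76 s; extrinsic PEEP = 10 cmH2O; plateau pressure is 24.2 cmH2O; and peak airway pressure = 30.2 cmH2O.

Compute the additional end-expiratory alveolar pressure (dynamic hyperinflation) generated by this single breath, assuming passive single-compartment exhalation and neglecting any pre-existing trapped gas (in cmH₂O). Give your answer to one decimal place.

Flow: 36 L/min ÷ 60 = 0.6 L/s.
Vt = flow × Ti = 0.6 L/s × 0.76 s × 1000 mL/L = 456.0 mL.
R = (PIP − Pplat)/V̇ = (30.2 − 24.2) / 0.6 = 6.0/0.6 = 10.0 cmH2O·s/L.
C = Vt/(Pplat − PEEP) = 456.0 / (24.2 − 10) = 456.0/14.2 = 32.113 mL/cmH2O.
τ = R × C = 10.0 × 0.03211 L/cmH2O = 0.3211 s.
Fraction remaining = e^(−Te/τ) = e^(−0.43/0.3211) = 0.2621; trapped volume = 456.0 × 0.2621 = 119.52 mL.
Additional alveolar pressure from trapping ≈ V_trapped / C = 119.52 / 32.113 = 3.722 cmH2O.

3.7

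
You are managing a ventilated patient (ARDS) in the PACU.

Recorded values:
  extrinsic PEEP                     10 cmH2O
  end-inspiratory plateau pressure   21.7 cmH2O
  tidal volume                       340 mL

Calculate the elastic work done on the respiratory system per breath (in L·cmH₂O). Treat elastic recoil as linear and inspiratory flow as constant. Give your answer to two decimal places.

Elastic work ≈ ½ × (Pplat − PEEP) × Vt = 0.5 × (21.7 − 10) × 0.340 L = 0.5 × 11.7 × 0.340 = 1.989 L·cmH2O.

1.99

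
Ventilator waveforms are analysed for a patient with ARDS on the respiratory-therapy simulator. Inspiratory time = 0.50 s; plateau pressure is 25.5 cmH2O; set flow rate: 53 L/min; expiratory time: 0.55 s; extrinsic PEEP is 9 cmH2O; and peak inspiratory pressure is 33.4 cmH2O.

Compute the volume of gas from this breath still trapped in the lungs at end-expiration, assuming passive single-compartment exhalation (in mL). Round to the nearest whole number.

44

Flow: 53 L/min ÷ 60 = 0.8833 L/s.
Vt = flow × Ti = 0.8833 L/s × 0.50 s × 1000 mL/L = 441.65 mL.
R = (PIP − Pplat)/V̇ = (33.4 − 25.5) / 0.8833 = 7.9/0.8833 = 8.944 cmH2O·s/L.
C = Vt/(Pplat − PEEP) = 441.65 / (25.5 − 9) = 441.65/16.5 = 26.767 mL/cmH2O.
τ = R × C = 8.944 × 0.02677 L/cmH2O = 0.2394 s.
Fraction remaining = e^(−Te/τ) = e^(−0.55/0.2394) = 0.1005.
Trapped volume = 441.65 × 0.1005 = 44.386 mL.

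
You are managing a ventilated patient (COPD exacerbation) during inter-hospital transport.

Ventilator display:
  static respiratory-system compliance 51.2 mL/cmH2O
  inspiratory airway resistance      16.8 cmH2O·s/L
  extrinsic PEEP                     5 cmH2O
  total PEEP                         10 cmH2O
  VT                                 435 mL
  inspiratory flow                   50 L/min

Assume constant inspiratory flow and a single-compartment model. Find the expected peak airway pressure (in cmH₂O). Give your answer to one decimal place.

Flow: 50 L/min ÷ 60 = 0.8333 L/s.
Total PEEP = 10 cmH2O (set 5 + intrinsic 5); this is the baseline alveolar pressure.
Equation of motion (constant flow): PIP = Vt/C + R·V̇ + PEEP.
PIP = 435/51.2 + 16.8×0.8333 + 10 = 8.496 + 13.999 + 10 = 32.495 cmH2O.

32.5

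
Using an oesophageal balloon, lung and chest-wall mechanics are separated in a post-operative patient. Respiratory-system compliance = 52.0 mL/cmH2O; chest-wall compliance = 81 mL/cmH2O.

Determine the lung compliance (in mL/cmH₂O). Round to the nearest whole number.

1/CL = 1/Crs − 1/Ccw.
1/CL = 1/52.0 − 1/81 = 0.006885.
CL = 145.24 mL/cmH2O.

145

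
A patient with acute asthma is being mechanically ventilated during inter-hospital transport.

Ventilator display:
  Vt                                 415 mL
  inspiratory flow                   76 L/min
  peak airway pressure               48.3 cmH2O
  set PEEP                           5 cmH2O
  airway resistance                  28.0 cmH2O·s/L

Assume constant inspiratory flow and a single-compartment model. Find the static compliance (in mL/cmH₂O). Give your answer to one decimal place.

Flow: 76 L/min ÷ 60 = 1.2667 L/s.
Equation of motion (constant flow): PIP = Vt/C + R·V̇ + PEEP.
Vt/C = PIP − R·V̇ − PEEP = 48.3 − 28.0×1.2667 − 5 = 48.3 − 35.468 − 5 = 7.832 cmH2O.
C = Vt / 7.832 = 415 / 7.832 = 52.988 mL/cmH2O.

53.0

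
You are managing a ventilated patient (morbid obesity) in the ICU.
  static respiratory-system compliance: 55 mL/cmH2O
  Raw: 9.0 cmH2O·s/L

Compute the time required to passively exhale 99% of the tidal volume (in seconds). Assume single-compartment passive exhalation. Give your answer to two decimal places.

2.28

τ = R × C = 9.0 × 55 mL/cmH2O = 9.0 × 0.055 L/cmH2O = 0.495 s.
Exhaled fraction f = 1 − e^(−t/τ) → t = −τ·ln(1 − f) = −0.495·ln(0.01) = 2.28 s.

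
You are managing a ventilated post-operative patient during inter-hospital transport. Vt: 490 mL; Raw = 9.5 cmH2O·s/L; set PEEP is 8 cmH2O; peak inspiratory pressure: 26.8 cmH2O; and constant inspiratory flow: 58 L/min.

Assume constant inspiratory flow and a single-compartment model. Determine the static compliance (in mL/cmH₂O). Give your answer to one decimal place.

Flow: 58 L/min ÷ 60 = 0.9667 L/s.
Equation of motion (constant flow): PIP = Vt/C + R·V̇ + PEEP.
Vt/C = PIP − R·V̇ − PEEP = 26.8 − 9.5×0.9667 − 8 = 26.8 − 9.184 − 8 = 9.616 cmH2O.
C = Vt / 9.616 = 490 / 9.616 = 50.957 mL/cmH2O.

51.0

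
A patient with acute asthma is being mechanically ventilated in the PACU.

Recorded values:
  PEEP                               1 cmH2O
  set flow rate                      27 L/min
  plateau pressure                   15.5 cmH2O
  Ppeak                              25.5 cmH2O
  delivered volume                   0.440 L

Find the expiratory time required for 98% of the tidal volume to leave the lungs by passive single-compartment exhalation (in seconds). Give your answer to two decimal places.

Flow: 27 L/min ÷ 60 = 0.45 L/s.
R = (PIP − Pplat)/V̇ = (25.5 − 15.5) / 0.45 = 10.0/0.45 = 22.222 cmH2O·s/L.
C = Vt/(Pplat − PEEP) = 440.0 / (15.5 − 1) = 440.0/14.5 = 30.345 mL/cmH2O.
τ = R × C = 22.222 × 0.03035 L/cmH2O = 0.6744 s.
t = −τ·ln(1 − 0.98) = −0.6744·ln(0.02) = 2.638 s.

2.64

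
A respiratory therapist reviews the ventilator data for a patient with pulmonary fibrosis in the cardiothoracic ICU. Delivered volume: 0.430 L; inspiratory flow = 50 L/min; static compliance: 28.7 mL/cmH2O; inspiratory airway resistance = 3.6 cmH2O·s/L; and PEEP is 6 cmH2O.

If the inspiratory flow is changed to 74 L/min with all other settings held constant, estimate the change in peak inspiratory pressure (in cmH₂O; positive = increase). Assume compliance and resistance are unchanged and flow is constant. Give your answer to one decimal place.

1.4

Flow: 50 L/min ÷ 60 = 0.8333 L/s.
New flow: 74 L/min ÷ 60 = 1.2333 L/s.
PIP = Vt/C + R·V̇ + PEEP (constant-flow equation of motion).
Only the resistive term changes: ΔPIP = R × ΔV̇ = 3.6 × (1.2333 − 0.8333) = 3.6 × 0.4 = 1.44 cmH2O.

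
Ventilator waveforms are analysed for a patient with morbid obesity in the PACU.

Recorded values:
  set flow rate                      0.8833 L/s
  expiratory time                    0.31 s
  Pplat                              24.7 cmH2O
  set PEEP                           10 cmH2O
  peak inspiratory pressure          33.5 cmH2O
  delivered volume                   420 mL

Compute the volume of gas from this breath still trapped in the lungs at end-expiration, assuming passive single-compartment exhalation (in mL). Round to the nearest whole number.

R = (PIP − Pplat)/V̇ = (33.5 − 24.7) / 0.8833 = 8.8/0.8833 = 9.963 cmH2O·s/L.
C = Vt/(Pplat − PEEP) = 420.0 / (24.7 − 10) = 420.0/14.7 = 28.571 mL/cmH2O.
τ = R × C = 9.963 × 0.02857 L/cmH2O = 0.2846 s.
Fraction remaining = e^(−Te/τ) = e^(−0.31/0.2846) = 0.3365.
Trapped volume = 420.0 × 0.3365 = 141.33 mL.

141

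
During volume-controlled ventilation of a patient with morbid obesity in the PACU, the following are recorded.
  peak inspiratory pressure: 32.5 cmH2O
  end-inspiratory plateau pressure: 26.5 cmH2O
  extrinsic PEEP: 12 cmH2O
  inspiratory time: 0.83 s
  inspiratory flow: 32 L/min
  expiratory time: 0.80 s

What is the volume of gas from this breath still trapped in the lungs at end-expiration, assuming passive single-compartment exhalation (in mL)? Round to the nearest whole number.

43

Flow: 32 L/min ÷ 60 = 0.5333 L/s.
Vt = flow × Ti = 0.5333 L/s × 0.83 s × 1000 mL/L = 442.64 mL.
R = (PIP − Pplat)/V̇ = (32.5 − 26.5) / 0.5333 = 6.0/0.5333 = 11.251 cmH2O·s/L.
C = Vt/(Pplat − PEEP) = 442.64 / (26.5 − 12) = 442.64/14.5 = 30.527 mL/cmH2O.
τ = R × C = 11.251 × 0.03053 L/cmH2O = 0.3435 s.
Fraction remaining = e^(−Te/τ) = e^(−0.80/0.3435) = 0.0974.
Trapped volume = 442.64 × 0.0974 = 43.113 mL.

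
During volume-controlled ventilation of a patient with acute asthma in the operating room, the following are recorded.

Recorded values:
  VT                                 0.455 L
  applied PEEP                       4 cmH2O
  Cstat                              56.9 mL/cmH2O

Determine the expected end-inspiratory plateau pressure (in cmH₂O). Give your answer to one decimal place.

Pplat = PEEP + Vt / Cstat = 4 + 455 / 56.9 = 4 + 7.996 = 11.996 cmH2O.

12.0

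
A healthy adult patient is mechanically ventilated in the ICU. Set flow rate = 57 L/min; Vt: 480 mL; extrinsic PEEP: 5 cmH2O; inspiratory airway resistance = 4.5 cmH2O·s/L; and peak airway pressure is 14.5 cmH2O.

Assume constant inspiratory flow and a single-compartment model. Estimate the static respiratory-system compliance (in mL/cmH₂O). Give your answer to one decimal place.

91.9

Flow: 57 L/min ÷ 60 = 0.95 L/s.
Equation of motion (constant flow): PIP = Vt/C + R·V̇ + PEEP.
Vt/C = PIP − R·V̇ − PEEP = 14.5 − 4.5×0.95 − 5 = 14.5 − 4.275 − 5 = 5.225 cmH2O.
C = Vt / 5.225 = 480 / 5.225 = 91.866 mL/cmH2O.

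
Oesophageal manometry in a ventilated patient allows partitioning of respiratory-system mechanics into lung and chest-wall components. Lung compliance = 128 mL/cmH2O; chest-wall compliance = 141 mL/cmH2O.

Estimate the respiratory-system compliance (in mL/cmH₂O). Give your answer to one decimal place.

67.1

Lung and chest wall are elastances in series: 1/Crs = 1/CL + 1/Ccw.
1/Crs = 1/128 + 1/141 = 0.0149.
Crs = 67.114 mL/cmH2O.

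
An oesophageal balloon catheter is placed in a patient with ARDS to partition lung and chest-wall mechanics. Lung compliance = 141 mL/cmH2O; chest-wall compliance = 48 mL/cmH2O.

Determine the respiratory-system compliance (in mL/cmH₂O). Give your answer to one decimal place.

35.8

Lung and chest wall are elastances in series: 1/Crs = 1/CL + 1/Ccw.
1/Crs = 1/141 + 1/48 = 0.02793.
Crs = 35.804 mL/cmH2O.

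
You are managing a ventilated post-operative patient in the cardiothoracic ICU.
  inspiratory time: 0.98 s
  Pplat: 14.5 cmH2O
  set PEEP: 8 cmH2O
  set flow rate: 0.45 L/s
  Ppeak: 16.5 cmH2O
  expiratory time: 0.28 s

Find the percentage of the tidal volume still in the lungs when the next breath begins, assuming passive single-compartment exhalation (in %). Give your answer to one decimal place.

Vt = flow × Ti = 0.45 L/s × 0.98 s × 1000 mL/L = 441.0 mL.
R = (PIP − Pplat)/V̇ = (16.5 − 14.5) / 0.45 = 2.0/0.45 = 4.444 cmH2O·s/L.
C = Vt/(Pplat − PEEP) = 441.0 / (14.5 − 8) = 441.0/6.5 = 67.846 mL/cmH2O.
τ = R × C = 4.444 × 0.06785 L/cmH2O = 0.3015 s.
Fraction remaining at end-expiration = e^(−Te/τ) = e^(−0.28/0.3015) = 0.3951 → 39.51%.

39.5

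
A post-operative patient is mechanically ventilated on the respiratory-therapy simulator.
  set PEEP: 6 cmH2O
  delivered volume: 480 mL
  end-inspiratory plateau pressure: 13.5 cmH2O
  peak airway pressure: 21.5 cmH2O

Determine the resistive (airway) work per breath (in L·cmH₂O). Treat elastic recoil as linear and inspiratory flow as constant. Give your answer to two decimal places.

With constant inspiratory flow the resistive pressure is constant at PIP − Pplat = 21.5 − 13.5 = 8.0 cmH2O, so resistive work = 8.0 × 0.480 = 3.84 L·cmH2O.

3.84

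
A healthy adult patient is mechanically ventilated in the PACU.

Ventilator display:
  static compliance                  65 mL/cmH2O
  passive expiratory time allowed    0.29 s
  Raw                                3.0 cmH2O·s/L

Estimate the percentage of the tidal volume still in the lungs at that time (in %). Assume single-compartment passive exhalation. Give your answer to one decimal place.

22.6

τ = R × C = 3.0 × 65 mL/cmH2O = 3.0 × 0.065 L/cmH2O = 0.195 s.
Passive exhalation: V(t)/V₀ = e^(−t/τ) = e^(−0.29/0.195) = 0.226.
Fraction remaining = 0.226 → 22.6%.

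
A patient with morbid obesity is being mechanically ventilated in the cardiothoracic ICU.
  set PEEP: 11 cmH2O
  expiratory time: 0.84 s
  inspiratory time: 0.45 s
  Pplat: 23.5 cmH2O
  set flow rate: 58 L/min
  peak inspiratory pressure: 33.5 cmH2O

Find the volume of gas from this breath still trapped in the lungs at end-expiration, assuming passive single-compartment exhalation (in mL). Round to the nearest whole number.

Flow: 58 L/min ÷ 60 = 0.9667 L/s.
Vt = flow × Ti = 0.9667 L/s × 0.45 s × 1000 mL/L = 435.02 mL.
R = (PIP − Pplat)/V̇ = (33.5 − 23.5) / 0.9667 = 10.0/0.9667 = 10.344 cmH2O·s/L.
C = Vt/(Pplat − PEEP) = 435.02 / (23.5 − 11) = 435.02/12.5 = 34.802 mL/cmH2O.
τ = R × C = 10.344 × 0.0348 L/cmH2O = 0.36 s.
Fraction remaining = e^(−Te/τ) = e^(−0.84/0.36) = 0.09697.
Trapped volume = 435.02 × 0.09697 = 42.184 mL.

42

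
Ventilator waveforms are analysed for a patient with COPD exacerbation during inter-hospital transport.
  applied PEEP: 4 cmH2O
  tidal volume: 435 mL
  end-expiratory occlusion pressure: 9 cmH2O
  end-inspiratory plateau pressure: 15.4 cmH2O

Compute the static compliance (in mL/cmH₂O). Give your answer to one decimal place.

68.0

End-expiratory occlusion gives total PEEP = 9 cmH2O (intrinsic PEEP = 9 − 4 = 5). Use total PEEP for the elastic gradient.
Cstat = Vt / (Pplat − PEEPtotal) = 435 / (15.4 − 9) = 435 / 6.4 = 67.969 mL/cmH2O.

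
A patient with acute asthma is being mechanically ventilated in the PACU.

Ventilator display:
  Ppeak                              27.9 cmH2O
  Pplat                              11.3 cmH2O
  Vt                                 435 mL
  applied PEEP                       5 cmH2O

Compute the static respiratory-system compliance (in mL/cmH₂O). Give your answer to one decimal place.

69.0

Cstat = Vt / (Pplat − PEEP) = 435 / (11.3 − 5) = 435 / 6.3 = 69.048 mL/cmH2O.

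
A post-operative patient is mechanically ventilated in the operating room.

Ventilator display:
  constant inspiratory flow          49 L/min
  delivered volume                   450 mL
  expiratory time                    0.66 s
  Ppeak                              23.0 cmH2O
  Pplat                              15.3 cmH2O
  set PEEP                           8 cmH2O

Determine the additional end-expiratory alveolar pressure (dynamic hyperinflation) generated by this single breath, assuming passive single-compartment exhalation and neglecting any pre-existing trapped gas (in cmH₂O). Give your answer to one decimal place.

Flow: 49 L/min ÷ 60 = 0.8167 L/s.
R = (PIP − Pplat)/V̇ = (23.0 − 15.3) / 0.8167 = 7.7/0.8167 = 9.428 cmH2O·s/L.
C = Vt/(Pplat − PEEP) = 450.0 / (15.3 − 8) = 450.0/7.3 = 61.644 mL/cmH2O.
τ = R × C = 9.428 × 0.06164 L/cmH2O = 0.5811 s.
Fraction remaining = e^(−Te/τ) = e^(−0.66/0.5811) = 0.3212; trapped volume = 450.0 × 0.3212 = 144.54 mL.
Additional alveolar pressure from trapping ≈ V_trapped / C = 144.54 / 61.644 = 2.345 cmH2O.

2.3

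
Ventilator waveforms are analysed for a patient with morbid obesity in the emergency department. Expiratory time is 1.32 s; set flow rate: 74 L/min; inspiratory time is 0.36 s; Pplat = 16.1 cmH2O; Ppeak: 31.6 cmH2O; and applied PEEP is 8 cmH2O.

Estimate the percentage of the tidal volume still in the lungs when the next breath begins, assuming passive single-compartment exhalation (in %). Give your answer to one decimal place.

Flow: 74 L/min ÷ 60 = 1.2333 L/s.
Vt = flow × Ti = 1.2333 L/s × 0.36 s × 1000 mL/L = 443.99 mL.
R = (PIP − Pplat)/V̇ = (31.6 − 16.1) / 1.2333 = 15.5/1.2333 = 12.568 cmH2O·s/L.
C = Vt/(Pplat − PEEP) = 443.99 / (16.1 − 8) = 443.99/8.1 = 54.814 mL/cmH2O.
τ = R × C = 12.568 × 0.05481 L/cmH2O = 0.6889 s.
Fraction remaining at end-expiration = e^(−Te/τ) = e^(−1.32/0.6889) = 0.1472 → 14.72%.

14.7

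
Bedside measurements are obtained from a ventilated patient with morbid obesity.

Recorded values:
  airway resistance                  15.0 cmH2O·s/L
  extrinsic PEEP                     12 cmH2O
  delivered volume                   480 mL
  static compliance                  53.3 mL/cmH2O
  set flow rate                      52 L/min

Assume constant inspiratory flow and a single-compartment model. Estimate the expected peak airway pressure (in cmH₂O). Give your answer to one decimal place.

34.0

Flow: 52 L/min ÷ 60 = 0.8667 L/s.
Equation of motion (constant flow): PIP = Vt/C + R·V̇ + PEEP.
PIP = 480/53.3 + 15.0×0.8667 + 12 = 9.006 + 13.001 + 12 = 34.007 cmH2O.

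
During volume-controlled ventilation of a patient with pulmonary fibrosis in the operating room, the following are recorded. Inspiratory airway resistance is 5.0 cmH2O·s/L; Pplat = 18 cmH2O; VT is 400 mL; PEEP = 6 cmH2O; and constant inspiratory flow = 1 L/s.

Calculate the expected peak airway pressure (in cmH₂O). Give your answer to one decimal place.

PIP = Pplat + Raw × flow = 18 + 5.0 × 1 = 18 + 5.0 = 23.0 cmH2O.

23.0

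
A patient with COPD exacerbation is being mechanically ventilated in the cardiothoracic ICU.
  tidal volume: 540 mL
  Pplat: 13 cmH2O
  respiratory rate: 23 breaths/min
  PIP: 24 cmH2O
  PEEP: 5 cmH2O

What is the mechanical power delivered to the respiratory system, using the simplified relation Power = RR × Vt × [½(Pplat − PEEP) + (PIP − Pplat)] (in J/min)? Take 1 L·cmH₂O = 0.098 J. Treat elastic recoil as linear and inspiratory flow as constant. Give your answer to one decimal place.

Per-breath work = Vt × [½(Pplat−PEEP) + (PIP−Pplat)] = 0.540 × [0.5×8.0 + 11.0] = 0.540 × 15.0 = 8.1 L·cmH2O.
Power = 23 × 8.1 = 186.3 L·cmH2O/min.
× 0.098 J/(L·cmH2O) → 18.257 J/min.

18.3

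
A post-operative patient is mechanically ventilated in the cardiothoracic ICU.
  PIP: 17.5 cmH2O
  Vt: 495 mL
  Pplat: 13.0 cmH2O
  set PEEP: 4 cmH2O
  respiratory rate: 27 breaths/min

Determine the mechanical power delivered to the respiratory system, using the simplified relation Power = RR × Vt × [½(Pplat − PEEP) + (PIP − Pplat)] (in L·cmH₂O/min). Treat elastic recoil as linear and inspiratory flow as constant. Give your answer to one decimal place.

120.3

Per-breath work = Vt × [½(Pplat−PEEP) + (PIP−Pplat)] = 0.495 × [0.5×9.0 + 4.5] = 0.495 × 9.0 = 4.455 L·cmH2O.
Power = 27 × 4.455 = 120.29 L·cmH2O/min.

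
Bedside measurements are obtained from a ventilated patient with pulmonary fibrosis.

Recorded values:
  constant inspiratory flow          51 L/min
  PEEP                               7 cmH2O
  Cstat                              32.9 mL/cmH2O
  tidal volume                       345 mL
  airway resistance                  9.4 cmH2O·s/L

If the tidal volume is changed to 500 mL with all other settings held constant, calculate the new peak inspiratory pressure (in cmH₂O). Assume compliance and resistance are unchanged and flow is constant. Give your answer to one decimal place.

Flow: 51 L/min ÷ 60 = 0.85 L/s.
PIP = Vt/C + R·V̇ + PEEP (constant-flow equation of motion).
Only the elastic term changes: ΔPIP = ΔVt / C = (500 − 345) / 32.9 = 4.711 cmH2O.
Original PIP = 345/32.9 + 9.4×0.85 + 7 = 25.476 cmH2O; new PIP = 25.476 + (4.711) = 30.187 cmH2O.

30.2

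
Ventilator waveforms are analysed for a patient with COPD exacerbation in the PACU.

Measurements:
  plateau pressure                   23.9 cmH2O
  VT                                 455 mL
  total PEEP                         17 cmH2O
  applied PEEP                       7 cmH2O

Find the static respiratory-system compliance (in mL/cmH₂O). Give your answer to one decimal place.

65.9

End-expiratory occlusion gives total PEEP = 17 cmH2O (intrinsic PEEP = 17 − 7 = 10). Use total PEEP for the elastic gradient.
Cstat = Vt / (Pplat − PEEPtotal) = 455 / (23.9 − 17) = 455 / 6.9 = 65.942 mL/cmH2O.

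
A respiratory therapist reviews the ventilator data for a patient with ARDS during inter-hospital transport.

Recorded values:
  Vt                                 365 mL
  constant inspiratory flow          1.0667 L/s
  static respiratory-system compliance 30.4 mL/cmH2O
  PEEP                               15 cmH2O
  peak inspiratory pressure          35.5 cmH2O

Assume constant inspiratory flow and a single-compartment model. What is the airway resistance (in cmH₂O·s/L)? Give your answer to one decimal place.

Equation of motion (constant flow): PIP = Vt/C + R·V̇ + PEEP.
R·V̇ = PIP − Vt/C − PEEP = 35.5 − 365/30.4 − 15 = 35.5 − 12.007 − 15 = 8.493 cmH2O.
R = 8.493 / 1.0667 = 7.962 cmH2O·s/L.

8.0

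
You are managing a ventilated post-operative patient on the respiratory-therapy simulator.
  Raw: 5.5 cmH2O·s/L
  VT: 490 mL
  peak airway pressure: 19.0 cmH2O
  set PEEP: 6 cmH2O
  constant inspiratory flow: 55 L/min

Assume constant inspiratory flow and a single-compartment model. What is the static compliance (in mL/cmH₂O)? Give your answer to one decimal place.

61.6

Flow: 55 L/min ÷ 60 = 0.9167 L/s.
Equation of motion (constant flow): PIP = Vt/C + R·V̇ + PEEP.
Vt/C = PIP − R·V̇ − PEEP = 19.0 − 5.5×0.9167 − 6 = 19.0 − 5.042 − 6 = 7.958 cmH2O.
C = Vt / 7.958 = 490 / 7.958 = 61.573 mL/cmH2O.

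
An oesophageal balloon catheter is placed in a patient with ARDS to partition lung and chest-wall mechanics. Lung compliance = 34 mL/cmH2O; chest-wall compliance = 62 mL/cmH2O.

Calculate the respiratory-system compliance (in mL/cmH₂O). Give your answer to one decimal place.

Lung and chest wall are elastances in series: 1/Crs = 1/CL + 1/Ccw.
1/Crs = 1/34 + 1/62 = 0.04554.
Crs = 21.959 mL/cmH2O.

22.0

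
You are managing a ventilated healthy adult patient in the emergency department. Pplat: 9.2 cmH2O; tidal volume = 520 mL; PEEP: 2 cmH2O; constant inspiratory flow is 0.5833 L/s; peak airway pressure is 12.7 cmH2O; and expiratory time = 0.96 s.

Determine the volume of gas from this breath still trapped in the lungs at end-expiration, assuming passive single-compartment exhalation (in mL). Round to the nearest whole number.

57

R = (PIP − Pplat)/V̇ = (12.7 − 9.2) / 0.5833 = 3.5/0.5833 = 6.0 cmH2O·s/L.
C = Vt/(Pplat − PEEP) = 520.0 / (9.2 − 2) = 520.0/7.2 = 72.222 mL/cmH2O.
τ = R × C = 6.0 × 0.07222 L/cmH2O = 0.4333 s.
Fraction remaining = e^(−Te/τ) = e^(−0.96/0.4333) = 0.1091.
Trapped volume = 520.0 × 0.1091 = 56.732 mL.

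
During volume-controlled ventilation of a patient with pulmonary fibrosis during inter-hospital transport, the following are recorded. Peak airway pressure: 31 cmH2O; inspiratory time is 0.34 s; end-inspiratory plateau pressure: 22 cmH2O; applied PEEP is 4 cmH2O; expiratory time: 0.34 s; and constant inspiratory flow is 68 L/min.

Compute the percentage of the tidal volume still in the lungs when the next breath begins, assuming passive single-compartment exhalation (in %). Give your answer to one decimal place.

13.5

Flow: 68 L/min ÷ 60 = 1.1333 L/s.
Vt = flow × Ti = 1.1333 L/s × 0.34 s × 1000 mL/L = 385.32 mL.
R = (PIP − Pplat)/V̇ = (31 − 22) / 1.1333 = 9.0/1.1333 = 7.941 cmH2O·s/L.
C = Vt/(Pplat − PEEP) = 385.32 / (22 − 4) = 385.32/18.0 = 21.407 mL/cmH2O.
τ = R × C = 7.941 × 0.02141 L/cmH2O = 0.17 s.
Fraction remaining at end-expiration = e^(−Te/τ) = e^(−0.34/0.17) = 0.1353 → 13.53%.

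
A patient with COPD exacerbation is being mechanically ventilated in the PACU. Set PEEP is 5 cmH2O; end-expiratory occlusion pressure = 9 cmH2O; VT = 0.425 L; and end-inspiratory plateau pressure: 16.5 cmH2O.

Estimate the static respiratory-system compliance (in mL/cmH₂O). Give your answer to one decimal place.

End-expiratory occlusion gives total PEEP = 9 cmH2O (intrinsic PEEP = 9 − 5 = 4). Use total PEEP for the elastic gradient.
Cstat = Vt / (Pplat − PEEPtotal) = 425 / (16.5 − 9) = 425 / 7.5 = 56.667 mL/cmH2O.

56.7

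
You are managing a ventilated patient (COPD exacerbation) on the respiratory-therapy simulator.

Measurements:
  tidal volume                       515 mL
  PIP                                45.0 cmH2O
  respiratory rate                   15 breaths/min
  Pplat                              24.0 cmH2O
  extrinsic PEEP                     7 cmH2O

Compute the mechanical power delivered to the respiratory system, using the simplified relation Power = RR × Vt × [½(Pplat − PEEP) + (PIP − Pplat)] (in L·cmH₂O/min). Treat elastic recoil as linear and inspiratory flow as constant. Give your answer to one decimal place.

Per-breath work = Vt × [½(Pplat−PEEP) + (PIP−Pplat)] = 0.515 × [0.5×17.0 + 21.0] = 0.515 × 29.5 = 15.193 L·cmH2O.
Power = 15 × 15.193 = 227.9 L·cmH2O/min.

227.9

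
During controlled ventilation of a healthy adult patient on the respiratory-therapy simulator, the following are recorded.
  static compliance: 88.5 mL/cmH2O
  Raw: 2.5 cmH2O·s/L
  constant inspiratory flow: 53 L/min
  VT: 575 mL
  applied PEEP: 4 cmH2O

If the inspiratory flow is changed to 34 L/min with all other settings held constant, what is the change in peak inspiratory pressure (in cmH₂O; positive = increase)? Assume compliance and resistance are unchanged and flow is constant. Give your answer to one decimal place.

Flow: 53 L/min ÷ 60 = 0.8833 L/s.
New flow: 34 L/min ÷ 60 = 0.5667 L/s.
PIP = Vt/C + R·V̇ + PEEP (constant-flow equation of motion).
Only the resistive term changes: ΔPIP = R × ΔV̇ = 2.5 × (0.5667 − 0.8833) = 2.5 × -0.3166 = -0.7915 cmH2O.

-0.8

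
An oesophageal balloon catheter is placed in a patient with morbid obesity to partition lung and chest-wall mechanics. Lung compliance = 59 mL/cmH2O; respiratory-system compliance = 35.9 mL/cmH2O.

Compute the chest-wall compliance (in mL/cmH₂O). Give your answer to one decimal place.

1/Ccw = 1/Crs − 1/CL.
1/Ccw = 1/35.9 − 1/59 = 0.01091.
Ccw = 91.659 mL/cmH2O.

91.7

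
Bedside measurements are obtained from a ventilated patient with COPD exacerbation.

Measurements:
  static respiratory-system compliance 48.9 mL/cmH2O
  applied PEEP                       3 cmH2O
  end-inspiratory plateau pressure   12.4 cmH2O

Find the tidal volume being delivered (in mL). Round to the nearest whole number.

Vt = Cstat × (Pplat − PEEP) = 48.9 × (12.4 − 3) = 48.9 × 9.4 = 459.66 mL.

460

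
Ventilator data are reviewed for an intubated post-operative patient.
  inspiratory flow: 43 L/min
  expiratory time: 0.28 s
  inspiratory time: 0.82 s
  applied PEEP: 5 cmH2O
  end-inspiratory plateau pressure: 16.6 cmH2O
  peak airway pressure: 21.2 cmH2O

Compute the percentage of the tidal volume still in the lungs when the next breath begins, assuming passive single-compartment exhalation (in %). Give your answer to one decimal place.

Flow: 43 L/min ÷ 60 = 0.7167 L/s.
Vt = flow × Ti = 0.7167 L/s × 0.82 s × 1000 mL/L = 587.69 mL.
R = (PIP − Pplat)/V̇ = (21.2 − 16.6) / 0.7167 = 4.6/0.7167 = 6.418 cmH2O·s/L.
C = Vt/(Pplat − PEEP) = 587.69 / (16.6 − 5) = 587.69/11.6 = 50.663 mL/cmH2O.
τ = R × C = 6.418 × 0.05066 L/cmH2O = 0.3251 s.
Fraction remaining at end-expiration = e^(−Te/τ) = e^(−0.28/0.3251) = 0.4226 → 42.26%.

42.3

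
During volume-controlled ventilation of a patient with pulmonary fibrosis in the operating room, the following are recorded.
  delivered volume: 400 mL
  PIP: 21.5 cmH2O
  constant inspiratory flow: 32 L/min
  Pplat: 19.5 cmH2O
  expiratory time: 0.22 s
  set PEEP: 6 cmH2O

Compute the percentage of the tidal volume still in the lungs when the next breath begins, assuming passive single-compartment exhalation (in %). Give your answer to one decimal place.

13.8

Flow: 32 L/min ÷ 60 = 0.5333 L/s.
R = (PIP − Pplat)/V̇ = (21.5 − 19.5) / 0.5333 = 2.0/0.5333 = 3.75 cmH2O·s/L.
C = Vt/(Pplat − PEEP) = 400.0 / (19.5 − 6) = 400.0/13.5 = 29.63 mL/cmH2O.
τ = R × C = 3.75 × 0.02963 L/cmH2O = 0.1111 s.
Fraction remaining at end-expiration = e^(−Te/τ) = e^(−0.22/0.1111) = 0.138 → 13.8%.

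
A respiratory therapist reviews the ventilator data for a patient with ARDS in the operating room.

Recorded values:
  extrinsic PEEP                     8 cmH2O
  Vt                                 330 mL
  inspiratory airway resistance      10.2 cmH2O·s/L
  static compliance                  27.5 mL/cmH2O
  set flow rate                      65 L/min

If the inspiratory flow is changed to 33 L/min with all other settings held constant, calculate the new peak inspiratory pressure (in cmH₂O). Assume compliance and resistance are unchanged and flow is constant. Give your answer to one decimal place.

Flow: 65 L/min ÷ 60 = 1.0833 L/s.
New flow: 33 L/min ÷ 60 = 0.55 L/s.
PIP = Vt/C + R·V̇ + PEEP (constant-flow equation of motion).
Only the resistive term changes: ΔPIP = R × ΔV̇ = 10.2 × (0.55 − 1.0833) = 10.2 × -0.5333 = -5.44 cmH2O.
Original PIP = 330/27.5 + 10.2×1.0833 + 8 = 31.05 cmH2O; new PIP = 31.05 + (-5.44) = 25.61 cmH2O.

25.6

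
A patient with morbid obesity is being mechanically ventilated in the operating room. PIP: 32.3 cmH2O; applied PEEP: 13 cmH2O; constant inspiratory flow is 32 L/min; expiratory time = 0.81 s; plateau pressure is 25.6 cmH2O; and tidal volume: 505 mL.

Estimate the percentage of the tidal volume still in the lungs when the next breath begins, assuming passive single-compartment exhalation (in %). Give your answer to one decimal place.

Flow: 32 L/min ÷ 60 = 0.5333 L/s.
R = (PIP − Pplat)/V̇ = (32.3 − 25.6) / 0.5333 = 6.7/0.5333 = 12.563 cmH2O·s/L.
C = Vt/(Pplat − PEEP) = 505.0 / (25.6 − 13) = 505.0/12.6 = 40.079 mL/cmH2O.
τ = R × C = 12.563 × 0.04008 L/cmH2O = 0.5035 s.
Fraction remaining at end-expiration = e^(−Te/τ) = e^(−0.81/0.5035) = 0.2001 → 20.01%.

20.0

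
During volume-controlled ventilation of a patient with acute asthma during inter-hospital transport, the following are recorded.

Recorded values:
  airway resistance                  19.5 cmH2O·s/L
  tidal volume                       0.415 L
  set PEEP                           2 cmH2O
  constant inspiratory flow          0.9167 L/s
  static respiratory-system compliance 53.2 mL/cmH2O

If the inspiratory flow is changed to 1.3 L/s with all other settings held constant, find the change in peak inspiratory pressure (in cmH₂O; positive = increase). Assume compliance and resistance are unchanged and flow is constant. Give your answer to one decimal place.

PIP = Vt/C + R·V̇ + PEEP (constant-flow equation of motion).
Only the resistive term changes: ΔPIP = R × ΔV̇ = 19.5 × (1.3 − 0.9167) = 19.5 × 0.3833 = 7.474 cmH2O.

7.5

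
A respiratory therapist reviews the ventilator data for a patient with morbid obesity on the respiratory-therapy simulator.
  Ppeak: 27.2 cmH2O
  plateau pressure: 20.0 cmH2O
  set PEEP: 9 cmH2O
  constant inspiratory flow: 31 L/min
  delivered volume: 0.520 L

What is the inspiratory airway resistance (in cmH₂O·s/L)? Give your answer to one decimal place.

Flow: 31 L/min ÷ 60 = 0.5167 L/s.
Raw = (PIP − Pplat) / flow = (27.2 − 20.0) / 0.5167 = 7.2 / 0.5167 = 13.935 cmH2O·s/L.

13.9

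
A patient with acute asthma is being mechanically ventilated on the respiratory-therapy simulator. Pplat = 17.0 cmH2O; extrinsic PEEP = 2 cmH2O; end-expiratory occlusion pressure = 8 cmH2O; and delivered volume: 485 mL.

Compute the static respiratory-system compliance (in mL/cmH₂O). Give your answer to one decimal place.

End-expiratory occlusion gives total PEEP = 8 cmH2O (intrinsic PEEP = 8 − 2 = 6). Use total PEEP for the elastic gradient.
Cstat = Vt / (Pplat − PEEPtotal) = 485 / (17.0 − 8) = 485 / 9.0 = 53.889 mL/cmH2O.

53.9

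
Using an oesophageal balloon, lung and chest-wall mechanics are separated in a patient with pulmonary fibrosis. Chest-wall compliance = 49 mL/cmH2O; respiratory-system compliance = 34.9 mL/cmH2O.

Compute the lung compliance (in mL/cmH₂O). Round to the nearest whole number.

1/CL = 1/Crs − 1/Ccw.
1/CL = 1/34.9 − 1/49 = 0.008245.
CL = 121.29 mL/cmH2O.

121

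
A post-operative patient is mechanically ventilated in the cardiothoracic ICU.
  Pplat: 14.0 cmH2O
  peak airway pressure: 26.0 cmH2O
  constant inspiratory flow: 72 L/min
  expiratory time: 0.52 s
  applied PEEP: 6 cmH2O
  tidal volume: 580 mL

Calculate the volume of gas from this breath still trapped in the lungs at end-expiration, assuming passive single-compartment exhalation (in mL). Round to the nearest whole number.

Flow: 72 L/min ÷ 60 = 1.2 L/s.
R = (PIP − Pplat)/V̇ = (26.0 − 14.0) / 1.2 = 12.0/1.2 = 10.0 cmH2O·s/L.
C = Vt/(Pplat − PEEP) = 580.0 / (14.0 − 6) = 580.0/8.0 = 72.5 mL/cmH2O.
τ = R × C = 10.0 × 0.0725 L/cmH2O = 0.725 s.
Fraction remaining = e^(−Te/τ) = e^(−0.52/0.725) = 0.4881.
Trapped volume = 580.0 × 0.4881 = 283.1 mL.

283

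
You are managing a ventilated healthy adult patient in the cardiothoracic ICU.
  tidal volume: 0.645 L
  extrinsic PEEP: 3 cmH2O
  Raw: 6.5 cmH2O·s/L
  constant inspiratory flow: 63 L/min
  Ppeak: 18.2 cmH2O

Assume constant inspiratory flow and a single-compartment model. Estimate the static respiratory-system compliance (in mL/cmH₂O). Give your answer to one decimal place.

Flow: 63 L/min ÷ 60 = 1.05 L/s.
Equation of motion (constant flow): PIP = Vt/C + R·V̇ + PEEP.
Vt/C = PIP − R·V̇ − PEEP = 18.2 − 6.5×1.05 − 3 = 18.2 − 6.825 − 3 = 8.375 cmH2O.
C = Vt / 8.375 = 645 / 8.375 = 77.015 mL/cmH2O.

77.0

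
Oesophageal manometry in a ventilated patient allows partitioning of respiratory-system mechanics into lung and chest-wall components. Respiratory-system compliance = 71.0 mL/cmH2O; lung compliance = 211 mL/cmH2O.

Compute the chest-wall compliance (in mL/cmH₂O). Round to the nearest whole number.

107

1/Ccw = 1/Crs − 1/CL.
1/Ccw = 1/71.0 − 1/211 = 0.009345.
Ccw = 107.01 mL/cmH2O.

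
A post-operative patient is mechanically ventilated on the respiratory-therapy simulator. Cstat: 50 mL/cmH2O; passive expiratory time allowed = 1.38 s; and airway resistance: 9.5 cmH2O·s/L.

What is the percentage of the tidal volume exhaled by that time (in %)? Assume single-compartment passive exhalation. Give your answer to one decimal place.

94.5

τ = R × C = 9.5 × 50 mL/cmH2O = 9.5 × 0.050 L/cmH2O = 0.475 s.
Passive exhalation: V(t)/V₀ = e^(−t/τ) = e^(−1.38/0.475) = 0.05473.
Fraction exhaled = 1 − 0.05473 = 0.9453 → 94.53%.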